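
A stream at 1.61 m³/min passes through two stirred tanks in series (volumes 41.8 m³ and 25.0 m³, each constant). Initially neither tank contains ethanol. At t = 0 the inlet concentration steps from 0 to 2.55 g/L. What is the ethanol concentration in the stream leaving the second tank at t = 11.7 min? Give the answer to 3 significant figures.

Time constants: τᵢ = Vᵢ/Q for each well-mixed tank.
τ₁ = 41.8/1.61 = 25.963 min; τ₂ = 25.0/1.61 = 15.528 min.
Solving the cascade with C₁(0)=C₂(0)=0 gives C₂(t) = C_in[1 − (τ₁ e^(−t/τ₁) − τ₂ e^(−t/τ₂))/(τ₁ − τ₂)].
At t = 11.7: e^(−t/τ₁) = 0.63722, e^(−t/τ₂) = 0.47073.
C₂ = 2.55·[1 − (25.963·0.63722 − 15.528·0.47073)/(10.435)] = 2.55·0.11503 = 0.29332 g/L.

0.293 g/L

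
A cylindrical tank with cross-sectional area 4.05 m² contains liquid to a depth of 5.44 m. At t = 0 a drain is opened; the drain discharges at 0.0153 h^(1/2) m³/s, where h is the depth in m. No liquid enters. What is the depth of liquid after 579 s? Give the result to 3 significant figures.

A dh/dt = −Q_out = −0.0153 √h.
Separate and integrate: 2(√h − √h₀) = −(0.0153/A) t.
√h = √5.44 − 0.0153·579/(2·4.05) = 2.3324 − 1.0937 = 1.2387.
h = 1.2387² = 1.5344 m.

1.53 m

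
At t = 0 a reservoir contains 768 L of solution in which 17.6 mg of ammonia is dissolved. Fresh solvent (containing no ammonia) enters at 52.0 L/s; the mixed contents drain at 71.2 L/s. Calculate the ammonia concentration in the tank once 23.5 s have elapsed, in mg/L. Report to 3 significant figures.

0.00208 mg/L

Let m(t) be the amount of ammonia. Volume: V(t) = V₀ + (Q_in − Q_out) t = 768 − 19.200 t; V(23.5) = 316.80 L.
No ammonia enters, so dm/dt = −Q_out · (m/V).
Separate: dm/m = −Q_out dt/V(t) ⇒ ln(m/m₀) = −(Q_out/(Q_in−Q_out)) ln(V/V₀).
m = m₀ (V₀/V)^(Q_out/(Q_in−Q_out)) = 17.6 × (768/316.80)^(-3.7083) = 0.65975 mg.
C = m/V = 0.65975/316.80 = 0.0020825 mg/L.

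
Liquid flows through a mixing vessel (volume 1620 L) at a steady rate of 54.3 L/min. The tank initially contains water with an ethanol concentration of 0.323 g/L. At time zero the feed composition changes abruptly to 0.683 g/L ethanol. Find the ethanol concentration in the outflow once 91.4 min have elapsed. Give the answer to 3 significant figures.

Accumulation = in − out for the solute gives V dC/dt = Q(C_in − C).
Rewrite as dC/dt + C/τ = C_in/τ, τ = V/Q = 29.834 min.
C approaches C_in exponentially: C(t) = C_in + (C₀ − C_in) e^(−t/τ).
C(91.4) = 0.683 + (0.323 − 0.683)·e^(−91.4/29.834) = 0.683 + (-0.36000)·0.046720 = 0.66618 g/L.

0.666 g/L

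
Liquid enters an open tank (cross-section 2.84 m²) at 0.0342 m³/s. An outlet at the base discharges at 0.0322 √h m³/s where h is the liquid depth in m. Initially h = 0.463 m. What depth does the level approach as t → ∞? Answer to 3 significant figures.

1.13 m

Level balance: A dh/dt = 0.0342 − 0.0322 √h. Setting dh/dt = 0:
Q_in = 0.0322 √h_ss ⇒ √h_ss = 0.0342/0.0322 = 1.0621.
h_ss = 1.0621² = 1.1281 m. (Since h₀ = 0.463 m < h_ss, the level will rise toward this value.)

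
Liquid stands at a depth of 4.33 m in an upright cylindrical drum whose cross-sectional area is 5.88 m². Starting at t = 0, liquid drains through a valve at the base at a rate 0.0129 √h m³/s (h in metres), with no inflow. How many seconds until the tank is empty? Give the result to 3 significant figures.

1900 s

With no inflow, A dh/dt = −0.0129 √h.
Separate and integrate: 2(√h − √h₀) = −(0.0129/A) t.
Tank is empty when √h = 0: t_empty = 2A√h₀/0.0129.
t_empty = 2·5.88·√4.33/0.0129 = 11.760·2.0809/0.0129 = 1897.0 s.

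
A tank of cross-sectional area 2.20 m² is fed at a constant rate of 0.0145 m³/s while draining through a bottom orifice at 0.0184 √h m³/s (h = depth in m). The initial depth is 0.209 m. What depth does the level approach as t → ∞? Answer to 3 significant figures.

Level balance: A dh/dt = 0.0145 − 0.0184 √h. Setting dh/dt = 0:
Q_in = 0.0184 √h_ss ⇒ √h_ss = 0.0145/0.0184 = 0.78804.
h_ss = 0.78804² = 0.62101 m. (Since h₀ = 0.209 m < h_ss, the level will rise toward this value.)

0.621 m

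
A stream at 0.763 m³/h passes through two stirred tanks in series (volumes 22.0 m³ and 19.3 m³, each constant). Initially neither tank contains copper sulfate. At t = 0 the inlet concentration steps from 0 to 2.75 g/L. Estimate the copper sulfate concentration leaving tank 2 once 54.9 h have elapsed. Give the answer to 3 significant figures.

Species balance on tank i: dCᵢ/dt = (Cᵢ₋₁ − Cᵢ)/τᵢ with τᵢ = Vᵢ/Q.
τ₁ = 22.0/0.763 = 28.834 h; τ₂ = 19.3/0.763 = 25.295 h.
Solving the cascade with C₁(0)=C₂(0)=0 gives C₂(t) = C_in[1 − (τ₁ e^(−t/τ₁) − τ₂ e^(−t/τ₂))/(τ₁ − τ₂)].
At t = 54.9: e^(−t/τ₁) = 0.14897, e^(−t/τ₂) = 0.11413.
C₂ = 2.75·[1 − (28.834·0.14897 − 25.295·0.11413)/(3.5387)] = 2.75·0.60203 = 1.6556 g/L.

1.66 g/L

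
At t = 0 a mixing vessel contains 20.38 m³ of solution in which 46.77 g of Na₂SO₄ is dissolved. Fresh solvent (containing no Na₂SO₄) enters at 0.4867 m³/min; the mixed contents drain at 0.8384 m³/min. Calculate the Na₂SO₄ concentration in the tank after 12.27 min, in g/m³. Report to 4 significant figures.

1.651 g/m³

Let m(t) be the amount of Na₂SO₄. Volume: V(t) = V₀ + (Q_in − Q_out) t = 20.38 − 0.351700 t; V(12.27) = 16.0646 m³.
Solute balance: dm/dt = 0 − Q_out C = −Q_out m/V(t).
Separate: dm/m = −Q_out dt/V(t) ⇒ ln(m/m₀) = −(Q_out/(Q_in−Q_out)) ln(V/V₀).
m = m₀ (V₀/V)^(Q_out/(Q_in−Q_out)) = 46.77 × (20.38/16.0646)^(-2.38385) = 26.5239 g.
C = m/V = 26.5239/16.0646 = 1.65107 g/m³.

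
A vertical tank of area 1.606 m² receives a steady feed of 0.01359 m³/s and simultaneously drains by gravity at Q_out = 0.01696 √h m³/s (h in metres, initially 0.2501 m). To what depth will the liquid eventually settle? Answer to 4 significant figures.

0.6421 m

Level balance: A dh/dt = 0.01359 − 0.01696 √h. Setting dh/dt = 0:
Q_in = 0.01696 √h_ss ⇒ √h_ss = 0.01359/0.01696 = 0.801297.
h_ss = 0.801297² = 0.642077 m. (Since h₀ = 0.2501 m < h_ss, the level will rise toward this value.)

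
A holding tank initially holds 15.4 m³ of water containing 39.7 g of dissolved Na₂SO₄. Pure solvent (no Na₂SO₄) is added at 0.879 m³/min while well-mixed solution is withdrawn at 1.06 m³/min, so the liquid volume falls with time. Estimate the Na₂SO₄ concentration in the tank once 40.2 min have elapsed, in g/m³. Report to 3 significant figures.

Let m(t) be the amount of Na₂SO₄. Volume: V(t) = V₀ + (Q_in − Q_out) t = 15.4 − 0.18100 t; V(40.2) = 8.1238 m³.
Solute balance: dm/dt = 0 − Q_out C = −Q_out m/V(t).
dm/m = −Q_out dt/(V₀ − 0.18100 t); integrating gives ln(m/m₀) = −(Q_out/(Q_in−Q_out)) ln(V/V₀).
m = m₀ (V₀/V)^(Q_out/(Q_in−Q_out)) = 39.7 × (15.4/8.1238)^(-5.8564) = 0.93782 g.
C = m/V = 0.93782/8.1238 = 0.11544 g/m³.

0.115 g/m³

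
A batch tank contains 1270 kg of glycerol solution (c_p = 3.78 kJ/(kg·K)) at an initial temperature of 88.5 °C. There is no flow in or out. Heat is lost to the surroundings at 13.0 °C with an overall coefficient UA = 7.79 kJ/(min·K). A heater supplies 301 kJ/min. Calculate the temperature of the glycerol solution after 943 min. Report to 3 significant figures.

M c_p dT/dt = −UA(T − T_amb) + Q̇.
dT/dt = (T_ss − T)/τ with T_ss = T_amb + Q̇/UA = 13.0 + 301/7.79 = 51.639 °C, τ = M c_p/UA = 1270·3.78/7.79 = 616.25 min.
T approaches T_ss exponentially: T(t) = T_ss + (T₀ − T_ss) e^(−t/τ).
T(943) = 51.639 + (36.861)·0.21649 = 59.619 °C.

59.6 °C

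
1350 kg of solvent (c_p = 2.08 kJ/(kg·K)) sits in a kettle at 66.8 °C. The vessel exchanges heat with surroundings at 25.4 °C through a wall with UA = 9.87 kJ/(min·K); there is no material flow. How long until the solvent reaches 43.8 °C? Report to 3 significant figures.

Unsteady energy balance on the tank contents: M c_p dT/dt = −UA(T − T_amb).
τ = M c_p/UA = 284.50 min; T_ss = T_amb = 25.400 °C.
T(t) = T_ss + (T₀ − T_ss)e^(−t/τ); set T = 43.8:
t = −τ ln[(T − T_ss)/(T₀ − T_ss)] = −284.50 · ln(0.44444) = 230.71 min.

231 min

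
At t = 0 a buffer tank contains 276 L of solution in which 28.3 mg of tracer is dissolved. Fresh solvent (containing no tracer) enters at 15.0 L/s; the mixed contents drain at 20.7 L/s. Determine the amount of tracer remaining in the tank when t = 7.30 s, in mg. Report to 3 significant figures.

15.6 mg

Total volume: dV/dt = Q_in − Q_out = -5.7000 L/s, so V(t) = 276 − 5.7000 t and V(7.30) = 234.39 L.
Solute balance: dm/dt = 0 − Q_out C = −Q_out m/V(t).
Separate: dm/m = −Q_out dt/V(t) ⇒ ln(m/m₀) = −(Q_out/(Q_in−Q_out)) ln(V/V₀).
m = m₀ (V₀/V)^(Q_out/(Q_in−Q_out)) = 28.3 × (276/234.39)^(-3.6316) = 15.633 mg.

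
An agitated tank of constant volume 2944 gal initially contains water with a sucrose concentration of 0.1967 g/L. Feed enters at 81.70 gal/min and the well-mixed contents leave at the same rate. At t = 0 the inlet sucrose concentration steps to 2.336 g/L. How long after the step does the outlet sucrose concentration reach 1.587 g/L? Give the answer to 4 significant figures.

37.82 min

Accumulation = in − out for the solute gives V dC/dt = Q(C_in − C), so τ = V/Q = 36.0343 min.
C(t) = C_in + (C₀ − C_in) e^(−t/τ). Set C = 1.587 and solve for t:
e^(−t/τ) = (C − C_in)/(C₀ − C_in) = (1.587 − 2.336)/(0.1967 − 2.336) = 0.350115
t = −τ ln(…) = 36.0343 × 1.04949 = 37.8178 min.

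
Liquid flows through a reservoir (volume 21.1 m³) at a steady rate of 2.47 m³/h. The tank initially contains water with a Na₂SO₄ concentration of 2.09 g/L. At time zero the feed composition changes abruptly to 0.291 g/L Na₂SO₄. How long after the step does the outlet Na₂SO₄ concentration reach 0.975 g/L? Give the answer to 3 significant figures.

8.26 h

Species balance on the tank: V dC/dt = Q(C_in − C), so τ = V/Q = 8.5425 h.
C(t) = C_in + (C₀ − C_in) e^(−t/τ). Set C = 0.975 and solve for t:
e^(−t/τ) = (C − C_in)/(C₀ − C_in) = (0.975 − 0.291)/(2.09 − 0.291) = 0.38021
t = −τ ln(…) = 8.5425 × 0.96703 = 8.2608 h.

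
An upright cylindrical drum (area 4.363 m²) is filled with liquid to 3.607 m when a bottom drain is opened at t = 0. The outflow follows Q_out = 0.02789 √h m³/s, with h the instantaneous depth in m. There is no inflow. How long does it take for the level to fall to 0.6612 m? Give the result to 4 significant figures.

339.8 s

A dh/dt = −Q_out = −0.02789 √h.
∫ h^(−1/2) dh = −(0.02789/A) ∫ dt, giving 2√h = 2√h₀ − (0.02789/A) t.
t = 2A(√h₀ − √h)/0.02789 = 2·4.363·(√3.607 − √0.6612)/0.02789
  = 8.72600 × (1.89921 − 0.813142) / 0.02789 = 339.800 s.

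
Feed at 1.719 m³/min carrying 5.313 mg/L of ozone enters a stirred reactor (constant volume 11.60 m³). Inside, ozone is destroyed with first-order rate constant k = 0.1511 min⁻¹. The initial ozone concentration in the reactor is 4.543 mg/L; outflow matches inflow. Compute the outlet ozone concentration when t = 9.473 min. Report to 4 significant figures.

Species balance: V dC/dt = Q C_in − Q C − k V C.
This is linear with rate a = Q/V + k = 0.299290 min⁻¹.
C_ss = Q C_in/(Q + kV) = 2.63067 mg/L; C(t) = C_ss + (C₀ − C_ss) e^(−a t).
C(9.473) = 2.63067 + (1.91233)·e^(−0.299290·9.473) = 2.63067 + (1.91233)·0.0587085 = 2.74294 mg/L.

2.743 mg/L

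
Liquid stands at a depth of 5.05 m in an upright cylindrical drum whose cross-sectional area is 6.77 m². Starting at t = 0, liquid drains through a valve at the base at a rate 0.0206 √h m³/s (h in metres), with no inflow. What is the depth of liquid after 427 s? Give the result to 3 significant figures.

2.55 m

With no inflow, A dh/dt = −0.0206 √h.
This is separable: 2 d(√h)/dt = −0.0206/A, so √h = √h₀ − (0.0206/(2A)) t.
√h = √5.05 − 0.0206·427/(2·6.77) = 2.2472 − 0.64965 = 1.5976.
h = 1.5976² = 2.5522 m.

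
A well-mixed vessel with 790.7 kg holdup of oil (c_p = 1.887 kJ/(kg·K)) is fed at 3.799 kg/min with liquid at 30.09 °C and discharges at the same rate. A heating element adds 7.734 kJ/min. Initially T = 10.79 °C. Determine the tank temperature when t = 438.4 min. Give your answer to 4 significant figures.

M c_p dT/dt = ṁ c_p (T_in − T) + Q̇.
Rearrange: dT/dt = (T_ss − T)/τ with τ = M/ṁ = 208.134 min and T_ss = T_in + Q̇/(ṁ c_p) = 31.1689 °C.
Integrating: T(t) = T_ss + (T₀ − T_ss) e^(−t/τ).
T(438.4) = 31.1689 + (-20.3789)·e^(−438.4/208.134) = 31.1689 + (-20.3789)·0.121683 = 28.6891 °C.

28.69 °C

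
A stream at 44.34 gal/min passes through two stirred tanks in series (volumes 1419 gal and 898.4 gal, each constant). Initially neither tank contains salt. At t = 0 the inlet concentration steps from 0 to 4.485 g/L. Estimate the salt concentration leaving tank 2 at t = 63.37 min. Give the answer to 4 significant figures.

3.137 g/L

Time constants: τᵢ = Vᵢ/Q for each well-mixed tank.
τ₁ = 1419/44.34 = 32.0027 min; τ₂ = 898.4/44.34 = 20.2616 min.
Solving the cascade with C₁(0)=C₂(0)=0 gives C₂(t) = C_in[1 − (τ₁ e^(−t/τ₁) − τ₂ e^(−t/τ₂))/(τ₁ − τ₂)].
At t = 63.37: e^(−t/τ₁) = 0.138049, e^(−t/τ₂) = 0.0438233.
C₂ = 4.485·[1 − (32.0027·0.138049 − 20.2616·0.0438233)/(11.7411)] = 4.485·0.699345 = 3.13656 g/L.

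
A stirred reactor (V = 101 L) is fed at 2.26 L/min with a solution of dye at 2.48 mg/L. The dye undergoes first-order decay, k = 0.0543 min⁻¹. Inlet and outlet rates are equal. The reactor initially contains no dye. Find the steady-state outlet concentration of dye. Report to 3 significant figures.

0.724 mg/L

Species balance: V dC/dt = Q C_in − Q C − k V C.
At steady state: 0 = Q C_in − (Q + kV) C_ss, so C_ss = Q C_in/(Q + kV).
C_ss = 2.26·2.48/(2.26 + 0.0543·101) = 5.6048/7.7443 = 0.72373 mg/L.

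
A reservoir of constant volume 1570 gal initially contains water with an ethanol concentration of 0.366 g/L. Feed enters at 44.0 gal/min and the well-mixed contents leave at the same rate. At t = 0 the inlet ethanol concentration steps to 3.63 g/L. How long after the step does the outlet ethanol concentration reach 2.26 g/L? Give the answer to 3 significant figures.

Unsteady species balance (constant V, well mixed): V dC/dt = Q(C_in − C), so τ = V/Q = 35.682 min.
C(t) = C_in + (C₀ − C_in) e^(−t/τ). Set C = 2.26 and solve for t:
e^(−t/τ) = (C − C_in)/(C₀ − C_in) = (2.26 − 3.63)/(0.366 − 3.63) = 0.41973
t = −τ ln(…) = 35.682 × 0.86814 = 30.977 min.

31.0 min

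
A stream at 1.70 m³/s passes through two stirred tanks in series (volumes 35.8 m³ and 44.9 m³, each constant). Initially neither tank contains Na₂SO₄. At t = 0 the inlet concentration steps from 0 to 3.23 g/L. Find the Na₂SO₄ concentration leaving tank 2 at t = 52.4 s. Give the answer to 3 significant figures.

2.09 g/L

Each tank obeys Vᵢ dCᵢ/dt = Q(Cᵢ₋₁ − Cᵢ), so τᵢ = Vᵢ/Q.
τ₁ = 35.8/1.70 = 21.059 s; τ₂ = 44.9/1.70 = 26.412 s.
Solving the cascade with C₁(0)=C₂(0)=0 gives C₂(t) = C_in[1 − (τ₁ e^(−t/τ₁) − τ₂ e^(−t/τ₂))/(τ₁ − τ₂)].
At t = 52.4: e^(−t/τ₁) = 0.083054, e^(−t/τ₂) = 0.13752.
C₂ = 3.23·[1 − (21.059·0.083054 − 26.412·0.13752)/(-5.3529)] = 3.23·0.64819 = 2.0937 g/L.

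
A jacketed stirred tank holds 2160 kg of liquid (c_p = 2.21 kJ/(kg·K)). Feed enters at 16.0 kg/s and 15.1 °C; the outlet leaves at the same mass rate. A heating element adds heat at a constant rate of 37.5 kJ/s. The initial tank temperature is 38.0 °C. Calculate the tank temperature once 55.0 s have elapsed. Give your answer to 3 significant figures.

M c_p dT/dt = ṁ c_p (T_in − T) + Q̇.
τ = M/ṁ = 135.00 s; T_ss = T_in + Q̇/(ṁ c_p) = 15.1 + 37.5/(16.0·2.21) = 16.161 °C.
T approaches T_ss exponentially: T(t) = T_ss + (T₀ − T_ss) e^(−t/τ).
T(55.0) = 16.161 + (21.839)·e^(−55.0/135.00) = 16.161 + (21.839)·0.66537 = 30.692 °C.

30.7 °C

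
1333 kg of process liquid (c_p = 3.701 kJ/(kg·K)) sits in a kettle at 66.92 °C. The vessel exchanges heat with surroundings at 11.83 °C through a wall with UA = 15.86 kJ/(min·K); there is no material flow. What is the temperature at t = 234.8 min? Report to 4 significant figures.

Unsteady energy balance on the tank contents: M c_p dT/dt = −UA(T − T_amb).
dT/dt = (T_ss − T)/τ with T_ss = T_amb = 11.8300 °C, τ = M c_p/UA = 1333·3.701/15.86 = 311.061 min.
T approaches T_ss exponentially: T(t) = T_ss + (T₀ − T_ss) e^(−t/τ).
T(234.8) = 11.8300 + (55.0900)·0.470088 = 37.7272 °C.

37.73 °C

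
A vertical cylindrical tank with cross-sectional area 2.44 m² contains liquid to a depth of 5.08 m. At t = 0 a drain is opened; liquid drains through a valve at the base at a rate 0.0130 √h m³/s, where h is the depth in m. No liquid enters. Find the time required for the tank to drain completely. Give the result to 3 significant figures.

A dh/dt = −Q_out = −0.0130 √h.
∫ h^(−1/2) dh = −(0.0130/A) ∫ dt, giving 2√h = 2√h₀ − (0.0130/A) t.
Set h = 0: 2√h₀ = (0.0130/A) t_empty ⇒ t_empty = 2A√h₀/0.0130.
t_empty = 2·2.44·√5.08/0.0130 = 4.8800·2.2539/0.0130 = 846.07 s.

846 s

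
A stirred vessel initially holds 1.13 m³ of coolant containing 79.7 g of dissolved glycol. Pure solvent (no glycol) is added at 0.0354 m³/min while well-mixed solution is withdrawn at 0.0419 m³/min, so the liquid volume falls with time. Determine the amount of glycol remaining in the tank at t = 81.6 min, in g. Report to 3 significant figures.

Let m(t) be the amount of glycol. Volume: V(t) = V₀ + (Q_in − Q_out) t = 1.13 − 0.0065000 t; V(81.6) = 0.59960 m³.
Species balance (pure solvent in): dm/dt = −Q_out · m/V(t).
Separate: dm/m = −Q_out dt/V(t) ⇒ ln(m/m₀) = −(Q_out/(Q_in−Q_out)) ln(V/V₀).
m = m₀ (V₀/V)^(Q_out/(Q_in−Q_out)) = 79.7 × (1.13/0.59960)^(-6.4462) = 1.3408 g.

1.34 g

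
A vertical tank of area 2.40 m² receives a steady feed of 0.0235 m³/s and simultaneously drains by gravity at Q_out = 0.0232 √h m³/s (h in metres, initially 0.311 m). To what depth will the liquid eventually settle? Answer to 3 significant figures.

Unsteady balance on liquid volume: A dh/dt = Q_in − 0.0232 √h. At steady state dh/dt = 0:
Q_in = 0.0232 √h_ss ⇒ √h_ss = 0.0235/0.0232 = 1.0129.
h_ss = 1.0129² = 1.0260 m. (Since h₀ = 0.311 m < h_ss, the level will rise toward this value.)

1.03 m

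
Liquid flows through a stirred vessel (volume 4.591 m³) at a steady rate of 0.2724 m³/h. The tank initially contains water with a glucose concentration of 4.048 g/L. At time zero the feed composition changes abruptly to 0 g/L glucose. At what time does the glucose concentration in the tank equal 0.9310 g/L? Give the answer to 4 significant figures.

Species balance: V dC/dt = Q(C_in − C) ⇒ τ = V/Q = 16.8539 h.
C(t) = C_in + (C₀ − C_in) e^(−t/τ). Set C = 0.9310 and solve for t:
e^(−t/τ) = (C − C_in)/(C₀ − C_in) = (0.9310 − 0)/(4.048 − 0) = 0.229990
t = −τ ln(…) = 16.8539 × 1.46972 = 24.7705 h.

24.77 h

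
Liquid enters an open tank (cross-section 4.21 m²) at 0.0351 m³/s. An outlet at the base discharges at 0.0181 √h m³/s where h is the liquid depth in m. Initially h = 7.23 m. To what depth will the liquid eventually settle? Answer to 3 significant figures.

Accumulation of liquid (constant cross-section A): A dh/dt = Q_in − 0.0181 √h. At steady state dh/dt = 0:
Q_in = 0.0181 √h_ss ⇒ √h_ss = 0.0351/0.0181 = 1.9392.
h_ss = 1.9392² = 3.7606 m. (Since h₀ = 7.23 m > h_ss, the level will fall toward this value.)

3.76 m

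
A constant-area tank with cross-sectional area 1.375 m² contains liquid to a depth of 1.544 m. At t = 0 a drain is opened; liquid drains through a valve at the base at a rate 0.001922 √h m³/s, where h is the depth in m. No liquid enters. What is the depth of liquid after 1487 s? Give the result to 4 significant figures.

0.04133 m

A dh/dt = −Q_out = −0.001922 √h.
This is separable: 2 d(√h)/dt = −0.001922/A, so √h = √h₀ − (0.001922/(2A)) t.
√h = √1.544 − 0.001922·1487/(2·1.375) = 1.24258 − 1.03928 = 0.203300.
h = 0.203300² = 0.0413309 m.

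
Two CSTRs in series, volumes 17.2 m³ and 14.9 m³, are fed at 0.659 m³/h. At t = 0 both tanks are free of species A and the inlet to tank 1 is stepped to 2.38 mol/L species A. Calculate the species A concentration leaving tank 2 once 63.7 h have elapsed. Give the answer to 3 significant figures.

1.75 mol/L

Time constants: τᵢ = Vᵢ/Q for each well-mixed tank.
τ₁ = 17.2/0.659 = 26.100 h; τ₂ = 14.9/0.659 = 22.610 h.
Tank 1: C₁ = C_in(1 − e^(−t/τ₁)). Tank 2 (τ₁ ≠ τ₂): C₂ = C_in[1 − (τ₁ e^(−t/τ₁) − τ₂ e^(−t/τ₂))/(τ₁ − τ₂)].
At t = 63.7: e^(−t/τ₁) = 0.087109, e^(−t/τ₂) = 0.059765.
C₂ = 2.38·[1 − (26.100·0.087109 − 22.610·0.059765)/(3.4901)] = 2.38·0.73575 = 1.7511 mol/L.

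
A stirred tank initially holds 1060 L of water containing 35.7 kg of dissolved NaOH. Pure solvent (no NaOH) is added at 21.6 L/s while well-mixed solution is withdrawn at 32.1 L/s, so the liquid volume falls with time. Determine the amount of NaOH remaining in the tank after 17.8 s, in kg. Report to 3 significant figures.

19.7 kg

Total volume: dV/dt = Q_in − Q_out = -10.500 L/s, so V(t) = 1060 − 10.500 t and V(17.8) = 873.10 L.
Solute balance: dm/dt = 0 − Q_out C = −Q_out m/V(t).
Separate: dm/m = −Q_out dt/V(t) ⇒ ln(m/m₀) = −(Q_out/(Q_in−Q_out)) ln(V/V₀).
m = m₀ (V₀/V)^(Q_out/(Q_in−Q_out)) = 35.7 × (1060/873.10)^(-3.0571) = 19.730 kg.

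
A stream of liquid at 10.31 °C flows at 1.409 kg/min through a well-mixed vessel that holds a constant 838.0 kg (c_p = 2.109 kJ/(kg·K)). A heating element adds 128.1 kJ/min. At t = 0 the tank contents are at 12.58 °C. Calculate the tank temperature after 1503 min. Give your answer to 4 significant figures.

50.16 °C

M c_p dT/dt = ṁ c_p (T_in − T) + Q̇.
Rearrange: dT/dt = (T_ss − T)/τ with τ = M/ṁ = 594.748 min and T_ss = T_in + Q̇/(ṁ c_p) = 53.4184 °C.
This is linear first-order; T(t) = T_ss + (T₀ − T_ss) e^(−t/τ).
T(1503) = 53.4184 + (-40.8384)·e^(−1503/594.748) = 53.4184 + (-40.8384)·0.0798887 = 50.1558 °C.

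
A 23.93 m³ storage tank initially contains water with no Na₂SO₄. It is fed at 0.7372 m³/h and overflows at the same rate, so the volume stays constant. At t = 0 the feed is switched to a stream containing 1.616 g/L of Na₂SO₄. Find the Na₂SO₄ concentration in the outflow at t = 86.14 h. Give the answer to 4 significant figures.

1.502 g/L

Unsteady species balance (constant V, well mixed): V dC/dt = Q(C_in − C).
So dC/dt = (C_in − C)/τ with τ = V/Q = 23.93/0.7372 = 32.4607 h.
Solution: C(t) = C_in + (C₀ − C_in) e^(−t/τ).
C(86.14) = 1.616 + (0 − 1.616)·e^(−86.14/32.4607) = 1.616 + (-1.61600)·0.0703921 = 1.50225 g/L.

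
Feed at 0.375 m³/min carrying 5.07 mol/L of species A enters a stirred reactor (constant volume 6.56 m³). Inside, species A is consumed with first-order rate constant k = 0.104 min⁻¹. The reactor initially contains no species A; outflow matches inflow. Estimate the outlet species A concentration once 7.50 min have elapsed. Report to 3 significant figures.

1.26 mol/L

V dC/dt = Q(C_in − C) − k V C.
This is linear with rate a = Q/V + k = 0.16116 min⁻¹.
C_ss = Q C_in/(Q + kV) = 1.7983 mol/L; C(t) = C_ss + (C₀ − C_ss) e^(−a t).
C(7.50) = 1.7983 + (-1.7983)·e^(−0.16116·7.50) = 1.7983 + (-1.7983)·0.29857 = 1.2614 mol/L.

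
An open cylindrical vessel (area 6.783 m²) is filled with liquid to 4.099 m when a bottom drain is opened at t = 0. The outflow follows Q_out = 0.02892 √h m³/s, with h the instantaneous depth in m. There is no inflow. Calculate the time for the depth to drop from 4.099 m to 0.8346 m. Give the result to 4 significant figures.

521.2 s

A dh/dt = −Q_out = −0.02892 √h.
∫ h^(−1/2) dh = −(0.02892/A) ∫ dt, giving 2√h = 2√h₀ − (0.02892/A) t.
t = 2A(√h₀ − √h)/0.02892 = 2·6.783·(√4.099 − √0.8346)/0.02892
  = 13.5660 × (2.02460 − 0.913564) / 0.02892 = 521.172 s.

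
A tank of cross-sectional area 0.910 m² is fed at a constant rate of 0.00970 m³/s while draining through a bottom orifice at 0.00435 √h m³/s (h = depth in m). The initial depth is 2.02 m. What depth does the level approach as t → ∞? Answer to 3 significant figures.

Level balance: A dh/dt = 0.00970 − 0.00435 √h. Setting dh/dt = 0:
Q_in = 0.00435 √h_ss ⇒ √h_ss = 0.00970/0.00435 = 2.2299.
h_ss = 2.2299² = 4.9724 m. (Since h₀ = 2.02 m < h_ss, the level will rise toward this value.)

4.97 m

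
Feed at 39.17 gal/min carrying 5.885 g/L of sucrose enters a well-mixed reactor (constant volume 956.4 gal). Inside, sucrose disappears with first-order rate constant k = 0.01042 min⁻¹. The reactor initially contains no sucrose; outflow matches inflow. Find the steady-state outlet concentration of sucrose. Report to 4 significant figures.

4.691 g/L

Species balance: V dC/dt = Q C_in − Q C − k V C.
At steady state: 0 = Q C_in − (Q + kV) C_ss, so C_ss = Q C_in/(Q + kV).
C_ss = 39.17·5.885/(39.17 + 0.01042·956.4) = 230.515/49.1357 = 4.69141 g/L.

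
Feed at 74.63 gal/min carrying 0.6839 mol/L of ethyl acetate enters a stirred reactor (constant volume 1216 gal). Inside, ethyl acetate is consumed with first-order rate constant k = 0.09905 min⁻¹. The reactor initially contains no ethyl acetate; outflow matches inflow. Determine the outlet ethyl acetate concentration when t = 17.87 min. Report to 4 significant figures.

Species balance: V dC/dt = Q C_in − Q C − k V C.
dC/dt = (Q/V) C_in − (Q/V + k) C; effective rate a = Q/V + k = 0.0613734 + 0.09905 = 0.160423 min⁻¹.
C_ss = Q C_in/(Q + kV) = 0.261640 mol/L; C(t) = C_ss + (C₀ − C_ss) e^(−a t).
C(17.87) = 0.261640 + (-0.261640)·e^(−0.160423·17.87) = 0.261640 + (-0.261640)·0.0568826 = 0.246758 mol/L.

0.2468 mol/L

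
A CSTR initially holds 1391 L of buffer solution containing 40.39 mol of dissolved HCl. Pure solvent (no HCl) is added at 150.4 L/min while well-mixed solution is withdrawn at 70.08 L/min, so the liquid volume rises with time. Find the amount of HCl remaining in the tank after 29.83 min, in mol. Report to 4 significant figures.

Let m(t) be the amount of HCl. Volume: V(t) = V₀ + (Q_in − Q_out) t = 1391 + 80.3200 t; V(29.83) = 3786.95 L.
Solute balance: dm/dt = 0 − Q_out C = −Q_out m/V(t).
Separate: dm/m = −Q_out dt/V(t) ⇒ ln(m/m₀) = −(Q_out/(Q_in−Q_out)) ln(V/V₀).
m = m₀ (V₀/V)^(Q_out/(Q_in−Q_out)) = 40.39 × (1391/3786.95)^(0.872510) = 16.8564 mol.

16.86 mol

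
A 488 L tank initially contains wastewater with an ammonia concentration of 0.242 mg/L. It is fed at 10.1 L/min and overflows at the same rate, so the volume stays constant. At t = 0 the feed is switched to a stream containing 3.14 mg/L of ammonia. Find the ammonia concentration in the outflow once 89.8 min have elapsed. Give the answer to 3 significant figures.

2.69 mg/L

Mass balance on the solute (V constant): V dC/dt = Q(C_in − C).
Time constant τ = V/Q = 488/10.1 = 48.317 min.
This is linear first-order; C(t) = C_in + (C₀ − C_in) e^(−t/τ).
C(89.8) = 3.14 + (0.242 − 3.14)·e^(−89.8/48.317) = 3.14 + (-2.8980)·0.15590 = 2.6882 mg/L.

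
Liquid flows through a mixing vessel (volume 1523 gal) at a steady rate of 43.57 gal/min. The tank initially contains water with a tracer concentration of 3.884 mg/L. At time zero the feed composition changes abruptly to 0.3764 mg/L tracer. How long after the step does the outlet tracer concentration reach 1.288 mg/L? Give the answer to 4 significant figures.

Transient balance on the dissolved component: V dC/dt = Q(C_in − C), so τ = V/Q = 34.9552 min.
C(t) = C_in + (C₀ − C_in) e^(−t/τ). Set C = 1.288 and solve for t:
e^(−t/τ) = (C − C_in)/(C₀ − C_in) = (1.288 − 0.3764)/(3.884 − 0.3764) = 0.259893
t = −τ ln(…) = 34.9552 × 1.34749 = 47.1017 min.

47.10 min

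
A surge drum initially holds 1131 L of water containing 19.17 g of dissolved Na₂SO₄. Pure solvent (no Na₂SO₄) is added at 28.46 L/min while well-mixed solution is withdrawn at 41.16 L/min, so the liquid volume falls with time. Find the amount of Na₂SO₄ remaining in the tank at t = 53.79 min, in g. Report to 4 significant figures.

Total volume: dV/dt = Q_in − Q_out = -12.7000 L/min, so V(t) = 1131 − 12.7000 t and V(53.79) = 447.867 L.
No Na₂SO₄ enters, so dm/dt = −Q_out · (m/V).
Separate: dm/m = −Q_out dt/V(t) ⇒ ln(m/m₀) = −(Q_out/(Q_in−Q_out)) ln(V/V₀).
m = m₀ (V₀/V)^(Q_out/(Q_in−Q_out)) = 19.17 × (1131/447.867)^(-3.24094) = 0.952239 g.

0.9522 g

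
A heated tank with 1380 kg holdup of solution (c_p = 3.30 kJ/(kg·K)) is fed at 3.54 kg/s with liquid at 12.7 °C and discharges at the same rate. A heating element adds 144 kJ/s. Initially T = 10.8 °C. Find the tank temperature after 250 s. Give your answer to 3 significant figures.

17.5 °C

Unsteady energy balance on the tank contents: M c_p dT/dt = ṁ c_p (T_in − T) + 144.
τ = M/ṁ = 389.83 s; T_ss = T_in + Q̇/(ṁ c_p) = 12.7 + 144/(3.54·3.30) = 25.027 °C.
T approaches T_ss exponentially: T(t) = T_ss + (T₀ − T_ss) e^(−t/τ).
T(250) = 25.027 + (-14.227)·e^(−250/389.83) = 25.027 + (-14.227)·0.52661 = 17.535 °C.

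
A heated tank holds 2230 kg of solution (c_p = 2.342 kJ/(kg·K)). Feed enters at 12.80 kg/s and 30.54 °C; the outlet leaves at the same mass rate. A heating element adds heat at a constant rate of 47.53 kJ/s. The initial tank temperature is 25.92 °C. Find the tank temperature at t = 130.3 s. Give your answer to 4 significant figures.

29.19 °C

Heat balance on the well-mixed liquid: M c_p dT/dt = ṁ c_p (T_in − T) + 47.53.
Rearrange: dT/dt = (T_ss − T)/τ with τ = M/ṁ = 174.219 s and T_ss = T_in + Q̇/(ṁ c_p) = 32.1255 °C.
Integrating: T(t) = T_ss + (T₀ − T_ss) e^(−t/τ).
T(130.3) = 32.1255 + (-6.20552)·e^(−130.3/174.219) = 32.1255 + (-6.20552)·0.473355 = 29.1881 °C.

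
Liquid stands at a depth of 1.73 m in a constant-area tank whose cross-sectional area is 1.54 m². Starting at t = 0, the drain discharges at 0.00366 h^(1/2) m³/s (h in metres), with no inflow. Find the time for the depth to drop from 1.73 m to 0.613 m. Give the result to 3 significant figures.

448 s

Accumulation of liquid (constant cross-section A): A dh/dt = −0.00366 √h.
This is separable: 2 d(√h)/dt = −0.00366/A, so √h = √h₀ − (0.00366/(2A)) t.
t = 2A(√h₀ − √h)/0.00366 = 2·1.54·(√1.73 − √0.613)/0.00366
  = 3.0800 × (1.3153 − 0.78294) / 0.00366 = 447.99 s.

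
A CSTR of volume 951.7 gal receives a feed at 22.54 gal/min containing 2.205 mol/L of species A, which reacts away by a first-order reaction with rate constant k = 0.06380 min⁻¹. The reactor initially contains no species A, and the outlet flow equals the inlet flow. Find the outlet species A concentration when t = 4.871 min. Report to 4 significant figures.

0.2071 mol/L

V dC/dt = Q(C_in − C) − k V C.
This is linear with rate a = Q/V + k = 0.0874839 min⁻¹.
C_ss = Q C_in/(Q + kV) = 0.596945 mol/L; C(t) = C_ss + (C₀ − C_ss) e^(−a t).
C(4.871) = 0.596945 + (-0.596945)·e^(−0.0874839·4.871) = 0.596945 + (-0.596945)·0.653029 = 0.207123 mol/L.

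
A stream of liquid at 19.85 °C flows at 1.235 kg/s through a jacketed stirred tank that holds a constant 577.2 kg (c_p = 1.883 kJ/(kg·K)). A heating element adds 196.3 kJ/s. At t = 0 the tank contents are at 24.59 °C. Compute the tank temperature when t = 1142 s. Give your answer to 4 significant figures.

Unsteady energy balance on the tank contents: M c_p dT/dt = ṁ c_p (T_in − T) + 196.3.
τ = M/ṁ = 467.368 s; T_ss = T_in + Q̇/(ṁ c_p) = 19.85 + 196.3/(1.235·1.883) = 104.262 °C.
This is linear first-order; T(t) = T_ss + (T₀ − T_ss) e^(−t/τ).
T(1142) = 104.262 + (-79.6718)·e^(−1142/467.368) = 104.262 + (-79.6718)·0.0868591 = 97.3416 °C.

97.34 °C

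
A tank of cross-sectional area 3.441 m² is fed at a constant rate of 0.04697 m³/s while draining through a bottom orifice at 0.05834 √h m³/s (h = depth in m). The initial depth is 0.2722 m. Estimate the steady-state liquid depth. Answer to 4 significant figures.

Level balance: A dh/dt = 0.04697 − 0.05834 √h. Setting dh/dt = 0:
Q_in = 0.05834 √h_ss ⇒ √h_ss = 0.04697/0.05834 = 0.805108.
h_ss = 0.805108² = 0.648199 m. (Since h₀ = 0.2722 m < h_ss, the level will rise toward this value.)

0.6482 m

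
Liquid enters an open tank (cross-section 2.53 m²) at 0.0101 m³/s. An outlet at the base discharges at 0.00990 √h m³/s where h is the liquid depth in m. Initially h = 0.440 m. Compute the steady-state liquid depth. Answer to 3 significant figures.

1.04 m

Accumulation of liquid (constant cross-section A): A dh/dt = Q_in − 0.00990 √h. At steady state dh/dt = 0:
Q_in = 0.00990 √h_ss ⇒ √h_ss = 0.0101/0.00990 = 1.0202.
h_ss = 1.0202² = 1.0408 m. (Since h₀ = 0.440 m < h_ss, the level will rise toward this value.)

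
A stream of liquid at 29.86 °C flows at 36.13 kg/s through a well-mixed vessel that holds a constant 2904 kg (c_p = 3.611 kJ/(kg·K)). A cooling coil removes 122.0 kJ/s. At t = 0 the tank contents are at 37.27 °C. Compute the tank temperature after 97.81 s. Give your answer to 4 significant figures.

31.40 °C

Energy balance: M c_p dT/dt = ṁ c_p (T_in − T) − 122.0.
τ = M/ṁ = 80.3764 s; T_ss = T_in − Q̇/(ṁ c_p) = 29.86 − 122.0/(36.13·3.611) = 28.9249 °C.
Solution: T(t) = T_ss + (T₀ − T_ss) e^(−t/τ).
T(97.81) = 28.9249 + (8.34511)·e^(−97.81/80.3764) = 28.9249 + (8.34511)·0.296147 = 31.3963 °C.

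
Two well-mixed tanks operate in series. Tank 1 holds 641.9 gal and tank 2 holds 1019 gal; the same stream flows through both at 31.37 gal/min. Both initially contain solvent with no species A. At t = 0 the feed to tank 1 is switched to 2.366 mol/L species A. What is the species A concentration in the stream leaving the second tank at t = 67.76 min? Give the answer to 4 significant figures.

1.719 mol/L

Time constants: τᵢ = Vᵢ/Q for each well-mixed tank.
τ₁ = 641.9/31.37 = 20.4622 min; τ₂ = 1019/31.37 = 32.4833 min.
Solving the cascade with C₁(0)=C₂(0)=0 gives C₂(t) = C_in[1 − (τ₁ e^(−t/τ₁) − τ₂ e^(−t/τ₂))/(τ₁ − τ₂)].
At t = 67.76: e^(−t/τ₁) = 0.0364626, e^(−t/τ₂) = 0.124183.
C₂ = 2.366·[1 − (20.4622·0.0364626 − 32.4833·0.124183)/(-12.0210)] = 2.366·0.726499 = 1.71890 mol/L.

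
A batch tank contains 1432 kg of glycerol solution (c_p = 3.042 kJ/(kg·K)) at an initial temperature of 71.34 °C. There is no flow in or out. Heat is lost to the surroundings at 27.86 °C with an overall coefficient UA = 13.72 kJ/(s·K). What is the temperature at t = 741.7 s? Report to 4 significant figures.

32.06 °C

Energy balance: M c_p dT/dt = −UA(T − T_amb).
dT/dt = (T_ss − T)/τ with T_ss = T_amb = 27.8600 °C, τ = M c_p/UA = 1432·3.042/13.72 = 317.503 s.
Integrating: T(t) = T_ss + (T₀ − T_ss) e^(−t/τ).
T(741.7) = 27.8600 + (43.4800)·0.0967099 = 32.0649 °C.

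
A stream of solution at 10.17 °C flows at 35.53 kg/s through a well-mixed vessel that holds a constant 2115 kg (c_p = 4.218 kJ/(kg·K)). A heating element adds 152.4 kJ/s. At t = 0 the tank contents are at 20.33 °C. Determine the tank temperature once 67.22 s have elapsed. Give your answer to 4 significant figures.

14.14 °C

First-law balance (no shaft work): M c_p dT/dt = ṁ c_p (T_in − T) + 152.4.
Rearrange: dT/dt = (T_ss − T)/τ with τ = M/ṁ = 59.5272 s and T_ss = T_in + Q̇/(ṁ c_p) = 11.1869 °C.
Integrating: T(t) = T_ss + (T₀ − T_ss) e^(−t/τ).
T(67.22) = 11.1869 + (9.14309)·e^(−67.22/59.5272) = 11.1869 + (9.14309)·0.323281 = 14.1427 °C.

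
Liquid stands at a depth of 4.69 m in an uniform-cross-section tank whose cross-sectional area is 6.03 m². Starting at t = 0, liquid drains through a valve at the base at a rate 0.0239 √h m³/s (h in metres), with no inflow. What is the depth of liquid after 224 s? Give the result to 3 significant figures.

2.96 m

Unsteady balance on liquid volume: A dh/dt = −0.0239 √h.
This is separable: 2 d(√h)/dt = −0.0239/A, so √h = √h₀ − (0.0239/(2A)) t.
√h = √4.69 − 0.0239·224/(2·6.03) = 2.1656 − 0.44391 = 1.7217.
h = 1.7217² = 2.9643 m.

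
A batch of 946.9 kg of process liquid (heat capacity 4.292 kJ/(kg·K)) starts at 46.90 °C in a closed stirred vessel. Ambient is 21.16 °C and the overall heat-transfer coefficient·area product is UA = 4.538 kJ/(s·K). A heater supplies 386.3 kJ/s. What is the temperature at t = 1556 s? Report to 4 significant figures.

Lumped-capacitance energy balance: M c_p dT/dt = UA(T_amb − T) + Q̇.
dT/dt = (T_ss − T)/τ with T_ss = T_amb + Q̇/UA = 21.16 + 386.3/4.538 = 106.286 °C, τ = M c_p/UA = 946.9·4.292/4.538 = 895.570 s.
Solution: T(t) = T_ss + (T₀ − T_ss) e^(−t/τ).
T(1556) = 106.286 + (-59.3856)·0.175970 = 95.8355 °C.

95.84 °C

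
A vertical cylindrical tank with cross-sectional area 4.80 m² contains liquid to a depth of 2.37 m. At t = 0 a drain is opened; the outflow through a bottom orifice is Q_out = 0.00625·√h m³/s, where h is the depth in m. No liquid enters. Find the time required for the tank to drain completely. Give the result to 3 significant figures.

2360 s

With no inflow, A dh/dt = −0.00625 √h.
Separate and integrate: 2(√h − √h₀) = −(0.00625/A) t.
Set h = 0: 2√h₀ = (0.00625/A) t_empty ⇒ t_empty = 2A√h₀/0.00625.
t_empty = 2·4.80·√2.37/0.00625 = 9.6000·1.5395/0.00625 = 2364.6 s.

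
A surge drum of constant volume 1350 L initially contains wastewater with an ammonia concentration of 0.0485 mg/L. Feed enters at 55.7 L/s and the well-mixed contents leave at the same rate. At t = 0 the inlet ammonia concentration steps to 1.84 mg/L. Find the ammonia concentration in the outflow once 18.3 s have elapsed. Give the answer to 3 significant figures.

Transient balance on the dissolved component: V dC/dt = Q(C_in − C).
Rewrite as dC/dt + C/τ = C_in/τ, τ = V/Q = 24.237 s.
Integrating: C(t) = C_in + (C₀ − C_in) e^(−t/τ).
C(18.3) = 1.84 + (0.0485 − 1.84)·e^(−18.3/24.237) = 1.84 + (-1.7915)·0.46999 = 0.99801 mg/L.

0.998 mg/L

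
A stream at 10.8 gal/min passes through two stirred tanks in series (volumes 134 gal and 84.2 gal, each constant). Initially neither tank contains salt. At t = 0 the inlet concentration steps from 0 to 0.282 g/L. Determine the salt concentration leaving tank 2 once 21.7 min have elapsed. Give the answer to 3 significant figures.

Time constants: τᵢ = Vᵢ/Q for each well-mixed tank.
τ₁ = 134/10.8 = 12.407 min; τ₂ = 84.2/10.8 = 7.7963 min.
Solving the cascade with C₁(0)=C₂(0)=0 gives C₂(t) = C_in[1 − (τ₁ e^(−t/τ₁) − τ₂ e^(−t/τ₂))/(τ₁ − τ₂)].
At t = 21.7: e^(−t/τ₁) = 0.17396, e^(−t/τ₂) = 0.061830.
C₂ = 0.282·[1 − (12.407·0.17396 − 7.7963·0.061830)/(4.6111)] = 0.282·0.63647 = 0.17948 g/L.

0.179 g/L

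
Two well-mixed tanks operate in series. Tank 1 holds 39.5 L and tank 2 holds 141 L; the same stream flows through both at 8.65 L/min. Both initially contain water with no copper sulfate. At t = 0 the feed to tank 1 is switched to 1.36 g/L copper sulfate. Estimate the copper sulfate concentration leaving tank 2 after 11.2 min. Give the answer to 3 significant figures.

0.455 g/L

Species balance on tank i: dCᵢ/dt = (Cᵢ₋₁ − Cᵢ)/τᵢ with τᵢ = Vᵢ/Q.
τ₁ = 39.5/8.65 = 4.5665 min; τ₂ = 141/8.65 = 16.301 min.
Solving the cascade with C₁(0)=C₂(0)=0 gives C₂(t) = C_in[1 − (τ₁ e^(−t/τ₁) − τ₂ e^(−t/τ₂))/(τ₁ − τ₂)].
At t = 11.2: e^(−t/τ₁) = 0.086065, e^(−t/τ₂) = 0.50304.
C₂ = 1.36·[1 − (4.5665·0.086065 − 16.301·0.50304)/(-11.734)] = 1.36·0.33469 = 0.45518 g/L.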